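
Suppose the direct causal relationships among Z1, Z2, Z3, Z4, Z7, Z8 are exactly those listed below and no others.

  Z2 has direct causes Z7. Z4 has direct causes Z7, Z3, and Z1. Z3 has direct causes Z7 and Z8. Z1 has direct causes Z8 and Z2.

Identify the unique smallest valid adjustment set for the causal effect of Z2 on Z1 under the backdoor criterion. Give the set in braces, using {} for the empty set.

Variables eligible for adjustment (non-descendants of Z2, excluding Z2 and Z1): {Z3, Z7, Z8}.
Backdoor paths from Z2 to Z1:
  P1: Z2 <- Z7 -> Z3 <- Z8 -> Z1
  P2: Z2 <- Z7 -> Z3 -> Z4 <- Z1
  P3: Z2 <- Z7 -> Z4 <- Z3 <- Z8 -> Z1
  P4: Z2 <- Z7 -> Z4 <- Z1
Each backdoor path contains an unconditioned collider, so every path is already blocked with the empty conditioning set:
  P1: blocked at collider Z3 (neither it nor any descendant is in the conditioning set).
  P2: blocked at collider Z4 (neither it nor any descendant is in the conditioning set).
  P3: blocked at collider Z4 (neither it nor any descendant is in the conditioning set).
  P4: blocked at collider Z4 (neither it nor any descendant is in the conditioning set).
The empty set is therefore the unique smallest valid set.

{}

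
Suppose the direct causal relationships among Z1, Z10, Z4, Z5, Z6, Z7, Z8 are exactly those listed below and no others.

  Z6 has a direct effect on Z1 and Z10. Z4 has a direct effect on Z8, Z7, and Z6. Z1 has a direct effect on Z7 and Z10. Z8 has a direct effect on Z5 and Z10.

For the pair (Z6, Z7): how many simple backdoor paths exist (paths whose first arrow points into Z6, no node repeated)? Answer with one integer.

A backdoor path from Z6 to Z7 is any simple undirected path whose first edge points into Z6 (i.e. leaves Z6 via a parent).
Parents of Z6: {Z4}.
Enumerating:
  P1: Z6 <- Z4 -> Z8 -> Z10 <- Z1 -> Z7
  P2: Z6 <- Z4 -> Z7
That exhausts the simple backdoor paths. Count: 2.

2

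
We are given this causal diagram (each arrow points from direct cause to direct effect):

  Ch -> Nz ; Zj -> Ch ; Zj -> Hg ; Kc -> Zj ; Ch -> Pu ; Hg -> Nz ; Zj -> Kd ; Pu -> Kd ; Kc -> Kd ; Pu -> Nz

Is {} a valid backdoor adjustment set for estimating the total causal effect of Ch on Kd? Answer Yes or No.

No

Backdoor paths from Ch to Kd (paths whose first edge points into Ch):
  P1: Ch <- Zj <- Kc -> Kd
  P2: Ch <- Zj -> Hg -> Nz <- Pu -> Kd
  P3: Ch <- Zj -> Kd
Condition 1 (no descendant of Ch in the set): holds — descendants of Ch are {Kd, Nz, Pu}; none are in {}.
Condition 2 (every backdoor path blocked by {}):
  P1: open — no interior node is in the conditioning set.
  P2: blocked at collider Nz (neither it nor any descendant is in the conditioning set).
  P3: open — no interior node is in the conditioning set.
{} does not satisfy the backdoor criterion.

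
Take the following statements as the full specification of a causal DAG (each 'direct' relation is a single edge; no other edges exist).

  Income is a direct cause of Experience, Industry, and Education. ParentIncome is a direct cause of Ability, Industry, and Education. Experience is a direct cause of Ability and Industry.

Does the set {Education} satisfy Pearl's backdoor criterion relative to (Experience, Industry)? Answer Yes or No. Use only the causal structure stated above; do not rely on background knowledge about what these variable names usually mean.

No

Backdoor paths from Experience to Industry (paths whose first edge points into Experience):
  P1: Experience <- Income -> Education <- ParentIncome -> Industry
  P2: Experience <- Income -> Industry
Condition 1 (no descendant of Experience in the set): holds — descendants of Experience are {Ability, Industry}; none are in {Education}.
Condition 2 (every backdoor path blocked by {Education}):
  P1: open — collider(s) Education are conditioned on (or have a conditioned descendant) and no non-collider on the path is in the set.
  P2: open — no interior node is in the conditioning set.
{Education} does not satisfy the backdoor criterion.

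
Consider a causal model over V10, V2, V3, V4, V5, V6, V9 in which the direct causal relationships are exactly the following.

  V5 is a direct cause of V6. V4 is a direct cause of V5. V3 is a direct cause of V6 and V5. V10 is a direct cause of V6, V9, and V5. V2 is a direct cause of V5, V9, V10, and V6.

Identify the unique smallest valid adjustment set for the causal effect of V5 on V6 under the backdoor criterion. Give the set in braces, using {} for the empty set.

Variables eligible for adjustment (non-descendants of V5, excluding V5 and V6): {V10, V2, V3, V4, V9}.
Backdoor paths from V5 to V6:
  P1: V5 <- V3 -> V6
  P2: V5 <- V2 -> V10 -> V6
  P3: V5 <- V2 -> V9 <- V10 -> V6
  P4: V5 <- V2 -> V6
  P5: V5 <- V10 <- V2 -> V6
  P6: V5 <- V10 -> V9 <- V2 -> V6
  P7: V5 <- V10 -> V6
The empty set is not sufficient: P1 (V5 <- V3 -> V6) has no collider blocking it and no conditioned non-collider, so it is open.
Try {V10, V2, V3}:
  P1: blocked at fork node V3 ∈ conditioning set.
  P2: blocked at fork node V2 ∈ conditioning set.
  P3: blocked at fork node V2 ∈ conditioning set.
  P4: blocked at fork node V2 ∈ conditioning set.
  P5: blocked at chain node V10 ∈ conditioning set.
  P6: blocked at fork node V10 ∈ conditioning set.
  P7: blocked at fork node V10 ∈ conditioning set.
{V10, V2, V3} contains no descendant of V5 and blocks every backdoor path.
Every element of {V10, V2, V3} is needed (dropping V10 leaves P7 open; dropping V2 leaves P4 open; dropping V3 leaves P1 open), so no proper subset is valid.
Among all size-3 subsets of the eligible variables, only {V10, V2, V3} blocks every backdoor path, so it is the unique smallest valid adjustment set.

{V10, V2, V3}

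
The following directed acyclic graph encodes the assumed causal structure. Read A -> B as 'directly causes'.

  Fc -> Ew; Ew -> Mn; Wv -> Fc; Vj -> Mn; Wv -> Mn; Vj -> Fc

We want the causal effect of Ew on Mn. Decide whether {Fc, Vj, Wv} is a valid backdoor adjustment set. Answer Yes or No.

Yes

Backdoor paths from Ew to Mn (paths whose first edge points into Ew):
  P1: Ew <- Fc <- Vj -> Mn
  P2: Ew <- Fc <- Wv -> Mn
Condition 1 (no descendant of Ew in the set): holds — descendants of Ew are {Mn}; none are in {Fc, Vj, Wv}.
Condition 2 (every backdoor path blocked by {Fc, Vj, Wv}):
  P1: blocked at chain node Fc ∈ conditioning set.
  P2: blocked at chain node Fc ∈ conditioning set.
{Fc, Vj, Wv} satisfies the backdoor criterion.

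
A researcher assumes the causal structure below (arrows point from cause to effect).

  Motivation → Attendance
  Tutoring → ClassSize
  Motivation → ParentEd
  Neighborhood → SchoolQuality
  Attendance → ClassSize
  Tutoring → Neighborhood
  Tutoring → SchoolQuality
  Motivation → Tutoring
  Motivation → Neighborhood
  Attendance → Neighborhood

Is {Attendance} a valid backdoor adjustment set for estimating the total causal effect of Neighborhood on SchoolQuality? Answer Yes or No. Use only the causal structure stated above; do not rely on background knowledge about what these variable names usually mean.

Backdoor paths from Neighborhood to SchoolQuality (paths whose first edge points into Neighborhood):
  P1: Neighborhood <- Motivation -> Attendance -> ClassSize <- Tutoring -> SchoolQuality
  P2: Neighborhood <- Motivation -> Tutoring -> SchoolQuality
  P3: Neighborhood <- Attendance <- Motivation -> Tutoring -> SchoolQuality
  P4: Neighborhood <- Attendance -> ClassSize <- Tutoring -> SchoolQuality
  P5: Neighborhood <- Tutoring -> SchoolQuality
Condition 1 (no descendant of Neighborhood in the set): holds — descendants of Neighborhood are {SchoolQuality}; none are in {Attendance}.
Condition 2 (every backdoor path blocked by {Attendance}):
  P1: blocked at chain node Attendance ∈ conditioning set.
  P2: open — no interior node is in the conditioning set.
  P3: blocked at chain node Attendance ∈ conditioning set.
  P4: blocked at fork node Attendance ∈ conditioning set.
  P5: open — no interior node is in the conditioning set.
{Attendance} does not satisfy the backdoor criterion.

No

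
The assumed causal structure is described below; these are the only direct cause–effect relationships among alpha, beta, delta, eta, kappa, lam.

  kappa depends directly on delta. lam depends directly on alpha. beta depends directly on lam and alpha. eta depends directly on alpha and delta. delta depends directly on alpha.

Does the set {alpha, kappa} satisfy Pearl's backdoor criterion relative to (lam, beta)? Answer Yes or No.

Backdoor paths from lam to beta (paths whose first edge points into lam):
  P1: lam <- alpha -> beta
Condition 1 (no descendant of lam in the set): holds — descendants of lam are {beta}; none are in {alpha, kappa}.
Condition 2 (every backdoor path blocked by {alpha, kappa}):
  P1: blocked at fork node alpha ∈ conditioning set.
{alpha, kappa} satisfies the backdoor criterion.

Yes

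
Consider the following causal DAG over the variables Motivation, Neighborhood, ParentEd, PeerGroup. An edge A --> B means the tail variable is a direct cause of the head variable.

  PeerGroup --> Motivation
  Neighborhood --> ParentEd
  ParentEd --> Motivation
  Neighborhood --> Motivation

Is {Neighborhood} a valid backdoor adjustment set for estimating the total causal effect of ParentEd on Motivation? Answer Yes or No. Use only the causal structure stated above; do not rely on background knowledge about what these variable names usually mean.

Backdoor paths from ParentEd to Motivation (paths whose first edge points into ParentEd):
  P1: ParentEd <- Neighborhood -> Motivation
Condition 1 (no descendant of ParentEd in the set): holds — descendants of ParentEd are {Motivation}; none are in {Neighborhood}.
Condition 2 (every backdoor path blocked by {Neighborhood}):
  P1: blocked at fork node Neighborhood ∈ conditioning set.
{Neighborhood} satisfies the backdoor criterion.

Yes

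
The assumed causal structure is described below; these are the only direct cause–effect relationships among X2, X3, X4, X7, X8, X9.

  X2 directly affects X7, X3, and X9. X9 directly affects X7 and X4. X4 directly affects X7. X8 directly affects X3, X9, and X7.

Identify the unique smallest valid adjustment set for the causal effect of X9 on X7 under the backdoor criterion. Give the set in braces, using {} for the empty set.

Variables eligible for adjustment (non-descendants of X9, excluding X9 and X7): {X2, X3, X8}.
Backdoor paths from X9 to X7:
  P1: X9 <- X8 -> X7
  P2: X9 <- X8 -> X3 <- X2 -> X7
  P3: X9 <- X2 -> X7
  P4: X9 <- X2 -> X3 <- X8 -> X7
The empty set is not sufficient: P1 (X9 <- X8 -> X7) has no collider blocking it and no conditioned non-collider, so it is open.
Try {X2, X8}:
  P1: blocked at fork node X8 ∈ conditioning set.
  P2: blocked at fork node X8 ∈ conditioning set.
  P3: blocked at fork node X2 ∈ conditioning set.
  P4: blocked at fork node X2 ∈ conditioning set.
{X2, X8} contains no descendant of X9 and blocks every backdoor path.
Every element of {X2, X8} is needed (dropping X2 leaves P3 open; dropping X8 leaves P1 open), so no proper subset is valid.
Among all size-2 subsets of the eligible variables, only {X2, X8} blocks every backdoor path, so it is the unique smallest valid adjustment set.

{X2, X8}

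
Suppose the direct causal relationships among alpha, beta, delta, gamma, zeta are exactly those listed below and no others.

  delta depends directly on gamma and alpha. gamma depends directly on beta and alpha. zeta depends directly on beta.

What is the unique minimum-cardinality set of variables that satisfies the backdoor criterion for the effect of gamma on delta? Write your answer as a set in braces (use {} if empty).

{alpha}

Variables eligible for adjustment (non-descendants of gamma, excluding gamma and delta): {alpha, beta, zeta}.
Backdoor paths from gamma to delta:
  P1: gamma <- alpha -> delta
The empty set is not sufficient: P1 (gamma <- alpha -> delta) has no collider blocking it and no conditioned non-collider, so it is open.
Try {alpha}:
  P1: blocked at fork node alpha ∈ conditioning set.
{alpha} contains no descendant of gamma and blocks every backdoor path.
No other singleton works — e.g. {beta} leaves P1 open — so {alpha} is the unique smallest valid adjustment set.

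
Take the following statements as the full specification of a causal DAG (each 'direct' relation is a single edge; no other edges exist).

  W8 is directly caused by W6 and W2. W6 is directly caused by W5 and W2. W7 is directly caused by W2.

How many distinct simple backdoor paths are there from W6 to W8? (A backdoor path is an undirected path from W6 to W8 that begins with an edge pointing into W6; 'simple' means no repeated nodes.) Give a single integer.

A backdoor path from W6 to W8 is any simple undirected path whose first edge points into W6 (i.e. leaves W6 via a parent).
Parents of W6: {W2, W5}.
Enumerating:
  P1: W6 <- W2 -> W8
That exhausts the simple backdoor paths. Count: 1.

1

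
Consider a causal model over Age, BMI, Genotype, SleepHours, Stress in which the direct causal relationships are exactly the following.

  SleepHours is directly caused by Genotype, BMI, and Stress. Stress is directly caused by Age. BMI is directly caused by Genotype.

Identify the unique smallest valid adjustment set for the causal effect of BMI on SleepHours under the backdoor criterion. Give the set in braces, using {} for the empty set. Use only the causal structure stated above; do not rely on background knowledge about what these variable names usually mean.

{Genotype}

Variables eligible for adjustment (non-descendants of BMI, excluding BMI and SleepHours): {Age, Genotype, Stress}.
Backdoor paths from BMI to SleepHours:
  P1: BMI <- Genotype -> SleepHours
The empty set is not sufficient: P1 (BMI <- Genotype -> SleepHours) has no collider blocking it and no conditioned non-collider, so it is open.
Try {Genotype}:
  P1: blocked at fork node Genotype ∈ conditioning set.
{Genotype} contains no descendant of BMI and blocks every backdoor path.
No other singleton works — e.g. {Age} leaves P1 open — so {Genotype} is the unique smallest valid adjustment set.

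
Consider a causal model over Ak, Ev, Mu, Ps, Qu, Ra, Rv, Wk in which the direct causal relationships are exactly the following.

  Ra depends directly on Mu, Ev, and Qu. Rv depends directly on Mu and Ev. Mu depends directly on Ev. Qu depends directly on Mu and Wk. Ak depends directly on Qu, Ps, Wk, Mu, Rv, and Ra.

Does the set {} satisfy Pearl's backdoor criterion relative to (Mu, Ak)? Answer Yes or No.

Backdoor paths from Mu to Ak (paths whose first edge points into Mu):
  P1: Mu <- Ev -> Ra <- Qu <- Wk -> Ak
  P2: Mu <- Ev -> Ra <- Qu -> Ak
  P3: Mu <- Ev -> Ra -> Ak
  P4: Mu <- Ev -> Rv -> Ak
Condition 1 (no descendant of Mu in the set): holds — descendants of Mu are {Ak, Qu, Ra, Rv}; none are in {}.
Condition 2 (every backdoor path blocked by {}):
  P1: blocked at collider Ra (neither it nor any descendant is in the conditioning set).
  P2: blocked at collider Ra (neither it nor any descendant is in the conditioning set).
  P3: open — no interior node is in the conditioning set.
  P4: open — no interior node is in the conditioning set.
{} does not satisfy the backdoor criterion.

No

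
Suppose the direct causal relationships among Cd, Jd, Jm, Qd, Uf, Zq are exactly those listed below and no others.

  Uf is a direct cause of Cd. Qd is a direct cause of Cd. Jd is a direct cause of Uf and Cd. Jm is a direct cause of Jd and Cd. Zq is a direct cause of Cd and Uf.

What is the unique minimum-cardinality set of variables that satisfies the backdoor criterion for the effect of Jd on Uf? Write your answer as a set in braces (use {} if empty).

{}

Variables eligible for adjustment (non-descendants of Jd, excluding Jd and Uf): {Jm, Qd, Zq}.
Backdoor paths from Jd to Uf:
  P1: Jd <- Jm -> Cd <- Zq -> Uf
  P2: Jd <- Jm -> Cd <- Uf
Each backdoor path contains an unconditioned collider, so every path is already blocked with the empty conditioning set:
  P1: blocked at collider Cd (neither it nor any descendant is in the conditioning set).
  P2: blocked at collider Cd (neither it nor any descendant is in the conditioning set).
The empty set is therefore the unique smallest valid set.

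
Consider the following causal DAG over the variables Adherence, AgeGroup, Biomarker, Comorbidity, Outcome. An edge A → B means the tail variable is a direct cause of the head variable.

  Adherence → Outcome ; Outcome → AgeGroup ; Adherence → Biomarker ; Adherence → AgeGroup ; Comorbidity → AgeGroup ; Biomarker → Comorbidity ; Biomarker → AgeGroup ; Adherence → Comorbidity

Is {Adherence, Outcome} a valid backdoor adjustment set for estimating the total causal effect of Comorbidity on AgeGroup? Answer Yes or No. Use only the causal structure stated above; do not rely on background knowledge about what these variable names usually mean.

No

Backdoor paths from Comorbidity to AgeGroup (paths whose first edge points into Comorbidity):
  P1: Comorbidity <- Adherence -> Outcome -> AgeGroup
  P2: Comorbidity <- Adherence -> Biomarker -> AgeGroup
  P3: Comorbidity <- Adherence -> AgeGroup
  P4: Comorbidity <- Biomarker <- Adherence -> Outcome -> AgeGroup
  P5: Comorbidity <- Biomarker <- Adherence -> AgeGroup
  P6: Comorbidity <- Biomarker -> AgeGroup
Condition 1 (no descendant of Comorbidity in the set): holds — descendants of Comorbidity are {AgeGroup}; none are in {Adherence, Outcome}.
Condition 2 (every backdoor path blocked by {Adherence, Outcome}):
  P1: blocked at fork node Adherence ∈ conditioning set.
  P2: blocked at fork node Adherence ∈ conditioning set.
  P3: blocked at fork node Adherence ∈ conditioning set.
  P4: blocked at fork node Adherence ∈ conditioning set.
  P5: blocked at fork node Adherence ∈ conditioning set.
  P6: open — no interior node is in the conditioning set.
{Adherence, Outcome} does not satisfy the backdoor criterion.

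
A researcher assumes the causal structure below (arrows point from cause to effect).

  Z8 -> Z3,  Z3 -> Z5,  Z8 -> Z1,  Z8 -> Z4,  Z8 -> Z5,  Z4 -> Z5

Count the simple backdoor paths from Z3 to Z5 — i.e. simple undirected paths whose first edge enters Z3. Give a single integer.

2

A backdoor path from Z3 to Z5 is any simple undirected path whose first edge points into Z3 (i.e. leaves Z3 via a parent).
Parents of Z3: {Z8}.
Enumerating:
  P1: Z3 <- Z8 -> Z4 -> Z5
  P2: Z3 <- Z8 -> Z5
That exhausts the simple backdoor paths. Count: 2.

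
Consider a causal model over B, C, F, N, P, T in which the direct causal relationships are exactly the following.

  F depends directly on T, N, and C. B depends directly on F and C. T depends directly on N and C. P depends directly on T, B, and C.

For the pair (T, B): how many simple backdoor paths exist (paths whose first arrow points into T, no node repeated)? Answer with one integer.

A backdoor path from T to B is any simple undirected path whose first edge points into T (i.e. leaves T via a parent).
Parents of T: {C, N}.
Enumerating:
  P1: T <- N -> F <- C -> B
  P2: T <- N -> F <- C -> P <- B
  P3: T <- N -> F -> B
  P4: T <- C -> F -> B
  P5: T <- C -> B
  P6: T <- C -> P <- B
That exhausts the simple backdoor paths. Count: 6.

6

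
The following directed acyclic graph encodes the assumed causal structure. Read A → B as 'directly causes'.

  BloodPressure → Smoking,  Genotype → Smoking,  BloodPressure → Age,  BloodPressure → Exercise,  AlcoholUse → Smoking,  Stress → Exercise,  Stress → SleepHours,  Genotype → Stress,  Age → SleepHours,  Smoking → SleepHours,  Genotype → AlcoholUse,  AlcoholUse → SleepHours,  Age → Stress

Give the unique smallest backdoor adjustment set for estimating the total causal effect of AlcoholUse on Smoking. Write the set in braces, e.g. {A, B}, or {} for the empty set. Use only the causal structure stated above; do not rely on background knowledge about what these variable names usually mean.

{Genotype}

Variables eligible for adjustment (non-descendants of AlcoholUse, excluding AlcoholUse and Smoking): {Age, BloodPressure, Exercise, Genotype, Stress}.
Backdoor paths from AlcoholUse to Smoking:
  P1: AlcoholUse <- Genotype -> Stress <- Age <- BloodPressure -> Smoking
  P2: AlcoholUse <- Genotype -> Stress <- Age -> SleepHours <- Smoking
  P3: AlcoholUse <- Genotype -> Stress -> Exercise <- BloodPressure -> Age -> SleepHours <- Smoking
  P4: AlcoholUse <- Genotype -> Stress -> Exercise <- BloodPressure -> Smoking
  P5: AlcoholUse <- Genotype -> Stress -> SleepHours <- Age <- BloodPressure -> Smoking
  P6: AlcoholUse <- Genotype -> Stress -> SleepHours <- Smoking
  P7: AlcoholUse <- Genotype -> Smoking
The empty set is not sufficient: P7 (AlcoholUse <- Genotype -> Smoking) has no collider blocking it and no conditioned non-collider, so it is open.
Try {Genotype}:
  P1: blocked at fork node Genotype ∈ conditioning set.
  P2: blocked at fork node Genotype ∈ conditioning set.
  P3: blocked at fork node Genotype ∈ conditioning set.
  P4: blocked at fork node Genotype ∈ conditioning set.
  P5: blocked at fork node Genotype ∈ conditioning set.
  P6: blocked at fork node Genotype ∈ conditioning set.
  P7: blocked at fork node Genotype ∈ conditioning set.
{Genotype} contains no descendant of AlcoholUse and blocks every backdoor path.
No other singleton works — e.g. {BloodPressure} leaves P7 open — so {Genotype} is the unique smallest valid adjustment set.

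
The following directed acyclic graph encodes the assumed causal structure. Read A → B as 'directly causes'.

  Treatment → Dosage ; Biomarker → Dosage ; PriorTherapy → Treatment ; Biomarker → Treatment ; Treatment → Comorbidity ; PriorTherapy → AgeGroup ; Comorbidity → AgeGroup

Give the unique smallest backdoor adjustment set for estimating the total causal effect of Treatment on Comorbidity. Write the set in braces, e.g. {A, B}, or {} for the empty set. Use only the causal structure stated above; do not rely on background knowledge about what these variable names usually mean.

{}

Variables eligible for adjustment (non-descendants of Treatment, excluding Treatment and Comorbidity): {Biomarker, PriorTherapy}.
Backdoor paths from Treatment to Comorbidity:
  P1: Treatment <- PriorTherapy -> AgeGroup <- Comorbidity
Each backdoor path contains an unconditioned collider, so every path is already blocked with the empty conditioning set:
  P1: blocked at collider AgeGroup (neither it nor any descendant is in the conditioning set).
The empty set is therefore the unique smallest valid set.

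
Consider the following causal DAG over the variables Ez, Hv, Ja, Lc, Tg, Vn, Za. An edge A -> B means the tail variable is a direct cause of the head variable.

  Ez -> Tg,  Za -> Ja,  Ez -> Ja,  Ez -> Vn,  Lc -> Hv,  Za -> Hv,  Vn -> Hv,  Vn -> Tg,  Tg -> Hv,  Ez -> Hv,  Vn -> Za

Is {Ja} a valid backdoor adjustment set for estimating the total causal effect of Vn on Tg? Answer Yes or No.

No

Backdoor paths from Vn to Tg (paths whose first edge points into Vn):
  P1: Vn <- Ez -> Ja <- Za -> Hv <- Tg
  P2: Vn <- Ez -> Tg
  P3: Vn <- Ez -> Hv <- Tg
Condition 1 (no descendant of Vn in the set): FAILS — Ja is a descendant of Vn.
Condition 2 (every backdoor path blocked by {Ja}):
  P1: blocked at collider Hv (neither it nor any descendant is in the conditioning set).
  P2: open — no interior node is in the conditioning set.
  P3: blocked at collider Hv (neither it nor any descendant is in the conditioning set).
{Ja} does not satisfy the backdoor criterion.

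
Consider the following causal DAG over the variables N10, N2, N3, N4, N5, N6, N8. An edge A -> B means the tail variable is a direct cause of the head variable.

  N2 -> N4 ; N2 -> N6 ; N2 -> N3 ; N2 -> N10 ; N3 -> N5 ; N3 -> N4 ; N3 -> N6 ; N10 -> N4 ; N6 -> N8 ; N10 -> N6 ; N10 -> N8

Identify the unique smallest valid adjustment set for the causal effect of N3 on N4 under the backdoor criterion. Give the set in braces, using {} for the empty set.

{N2}

Variables eligible for adjustment (non-descendants of N3, excluding N3 and N4): {N10, N2}.
Backdoor paths from N3 to N4:
  P1: N3 <- N2 -> N10 -> N4
  P2: N3 <- N2 -> N4
  P3: N3 <- N2 -> N6 <- N10 -> N4
  P4: N3 <- N2 -> N6 -> N8 <- N10 -> N4
The empty set is not sufficient: P1 (N3 <- N2 -> N10 -> N4) has no collider blocking it and no conditioned non-collider, so it is open.
Try {N2}:
  P1: blocked at fork node N2 ∈ conditioning set.
  P2: blocked at fork node N2 ∈ conditioning set.
  P3: blocked at fork node N2 ∈ conditioning set.
  P4: blocked at fork node N2 ∈ conditioning set.
{N2} contains no descendant of N3 and blocks every backdoor path.
No other singleton works — e.g. {N10} leaves P2 open — so {N2} is the unique smallest valid adjustment set.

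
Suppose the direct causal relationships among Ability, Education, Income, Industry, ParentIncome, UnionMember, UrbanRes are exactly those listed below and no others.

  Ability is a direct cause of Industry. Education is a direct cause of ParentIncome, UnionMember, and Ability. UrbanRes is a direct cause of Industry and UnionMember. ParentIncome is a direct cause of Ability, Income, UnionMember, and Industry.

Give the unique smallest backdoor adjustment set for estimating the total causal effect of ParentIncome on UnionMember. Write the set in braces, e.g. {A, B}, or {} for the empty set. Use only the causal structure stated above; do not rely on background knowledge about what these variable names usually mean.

{Education}

Variables eligible for adjustment (non-descendants of ParentIncome, excluding ParentIncome and UnionMember): {Education, UrbanRes}.
Backdoor paths from ParentIncome to UnionMember:
  P1: ParentIncome <- Education -> Ability -> Industry <- UrbanRes -> UnionMember
  P2: ParentIncome <- Education -> UnionMember
The empty set is not sufficient: P2 (ParentIncome <- Education -> UnionMember) has no collider blocking it and no conditioned non-collider, so it is open.
Try {Education}:
  P1: blocked at fork node Education ∈ conditioning set.
  P2: blocked at fork node Education ∈ conditioning set.
{Education} contains no descendant of ParentIncome and blocks every backdoor path.
No other singleton works — e.g. {UrbanRes} leaves P2 open — so {Education} is the unique smallest valid adjustment set.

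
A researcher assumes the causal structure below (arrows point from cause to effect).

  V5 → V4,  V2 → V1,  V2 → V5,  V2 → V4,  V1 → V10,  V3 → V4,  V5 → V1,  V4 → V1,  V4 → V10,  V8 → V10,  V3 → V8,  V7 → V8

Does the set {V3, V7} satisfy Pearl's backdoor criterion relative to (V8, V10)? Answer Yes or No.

Yes

Backdoor paths from V8 to V10 (paths whose first edge points into V8):
  P1: V8 <- V3 -> V4 <- V2 -> V5 -> V1 -> V10
  P2: V8 <- V3 -> V4 <- V2 -> V1 -> V10
  P3: V8 <- V3 -> V4 <- V5 <- V2 -> V1 -> V10
  P4: V8 <- V3 -> V4 <- V5 -> V1 -> V10
  P5: V8 <- V3 -> V4 -> V1 -> V10
  P6: V8 <- V3 -> V4 -> V10
Condition 1 (no descendant of V8 in the set): holds — descendants of V8 are {V10}; none are in {V3, V7}.
Condition 2 (every backdoor path blocked by {V3, V7}):
  P1: blocked at fork node V3 ∈ conditioning set.
  P2: blocked at fork node V3 ∈ conditioning set.
  P3: blocked at fork node V3 ∈ conditioning set.
  P4: blocked at fork node V3 ∈ conditioning set.
  P5: blocked at fork node V3 ∈ conditioning set.
  P6: blocked at fork node V3 ∈ conditioning set.
{V3, V7} satisfies the backdoor criterion.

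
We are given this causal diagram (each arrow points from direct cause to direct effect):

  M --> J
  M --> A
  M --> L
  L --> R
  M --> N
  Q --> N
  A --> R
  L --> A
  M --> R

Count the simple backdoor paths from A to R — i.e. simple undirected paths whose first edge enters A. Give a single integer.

A backdoor path from A to R is any simple undirected path whose first edge points into A (i.e. leaves A via a parent).
Parents of A: {L, M}.
Enumerating:
  P1: A <- M -> L -> R
  P2: A <- M -> R
  P3: A <- L <- M -> R
  P4: A <- L -> R
That exhausts the simple backdoor paths. Count: 4.

4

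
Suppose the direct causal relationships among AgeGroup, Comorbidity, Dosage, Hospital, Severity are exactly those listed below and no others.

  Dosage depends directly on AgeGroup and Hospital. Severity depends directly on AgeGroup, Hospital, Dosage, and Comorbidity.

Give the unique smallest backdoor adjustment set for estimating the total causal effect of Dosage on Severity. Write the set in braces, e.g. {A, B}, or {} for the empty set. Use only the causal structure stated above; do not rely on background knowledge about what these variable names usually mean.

Variables eligible for adjustment (non-descendants of Dosage, excluding Dosage and Severity): {AgeGroup, Comorbidity, Hospital}.
Backdoor paths from Dosage to Severity:
  P1: Dosage <- Hospital -> Severity
  P2: Dosage <- AgeGroup -> Severity
The empty set is not sufficient: P1 (Dosage <- Hospital -> Severity) has no collider blocking it and no conditioned non-collider, so it is open.
Try {AgeGroup, Hospital}:
  P1: blocked at fork node Hospital ∈ conditioning set.
  P2: blocked at fork node AgeGroup ∈ conditioning set.
{AgeGroup, Hospital} contains no descendant of Dosage and blocks every backdoor path.
Every element of {AgeGroup, Hospital} is needed (dropping AgeGroup leaves P2 open; dropping Hospital leaves P1 open), so no proper subset is valid.
Among all size-2 subsets of the eligible variables, only {AgeGroup, Hospital} blocks every backdoor path, so it is the unique smallest valid adjustment set.

{AgeGroup, Hospital}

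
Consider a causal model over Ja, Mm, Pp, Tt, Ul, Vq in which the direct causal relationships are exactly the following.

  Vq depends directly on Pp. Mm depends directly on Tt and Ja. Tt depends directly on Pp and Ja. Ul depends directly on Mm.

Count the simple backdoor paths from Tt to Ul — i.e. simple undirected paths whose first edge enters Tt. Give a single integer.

1

A backdoor path from Tt to Ul is any simple undirected path whose first edge points into Tt (i.e. leaves Tt via a parent).
Parents of Tt: {Ja, Pp}.
Enumerating:
  P1: Tt <- Ja -> Mm -> Ul
That exhausts the simple backdoor paths. Count: 1.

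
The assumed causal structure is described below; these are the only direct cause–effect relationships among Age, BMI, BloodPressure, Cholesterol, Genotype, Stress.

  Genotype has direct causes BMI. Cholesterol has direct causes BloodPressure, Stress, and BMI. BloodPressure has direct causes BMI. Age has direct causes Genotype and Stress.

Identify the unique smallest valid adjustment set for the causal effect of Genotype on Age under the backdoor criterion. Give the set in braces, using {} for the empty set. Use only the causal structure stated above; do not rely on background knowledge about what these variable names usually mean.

Variables eligible for adjustment (non-descendants of Genotype, excluding Genotype and Age): {BMI, BloodPressure, Cholesterol, Stress}.
Backdoor paths from Genotype to Age:
  P1: Genotype <- BMI -> BloodPressure -> Cholesterol <- Stress -> Age
  P2: Genotype <- BMI -> Cholesterol <- Stress -> Age
Each backdoor path contains an unconditioned collider, so every path is already blocked with the empty conditioning set:
  P1: blocked at collider Cholesterol (neither it nor any descendant is in the conditioning set).
  P2: blocked at collider Cholesterol (neither it nor any descendant is in the conditioning set).
The empty set is therefore the unique smallest valid set.

{}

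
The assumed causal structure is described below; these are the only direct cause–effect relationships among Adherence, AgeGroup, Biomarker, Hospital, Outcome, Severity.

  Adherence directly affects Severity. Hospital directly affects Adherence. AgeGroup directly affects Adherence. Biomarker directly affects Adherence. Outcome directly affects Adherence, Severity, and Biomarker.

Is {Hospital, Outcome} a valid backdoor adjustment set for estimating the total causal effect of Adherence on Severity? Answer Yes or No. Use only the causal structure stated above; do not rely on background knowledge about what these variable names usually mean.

Yes

Backdoor paths from Adherence to Severity (paths whose first edge points into Adherence):
  P1: Adherence <- Outcome -> Severity
  P2: Adherence <- Biomarker <- Outcome -> Severity
Condition 1 (no descendant of Adherence in the set): holds — descendants of Adherence are {Severity}; none are in {Hospital, Outcome}.
Condition 2 (every backdoor path blocked by {Hospital, Outcome}):
  P1: blocked at fork node Outcome ∈ conditioning set.
  P2: blocked at fork node Outcome ∈ conditioning set.
{Hospital, Outcome} satisfies the backdoor criterion.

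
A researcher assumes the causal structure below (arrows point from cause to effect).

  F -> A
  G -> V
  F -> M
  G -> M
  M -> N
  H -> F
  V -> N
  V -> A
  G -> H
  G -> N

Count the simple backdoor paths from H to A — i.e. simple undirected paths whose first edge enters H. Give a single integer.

A backdoor path from H to A is any simple undirected path whose first edge points into H (i.e. leaves H via a parent).
Parents of H: {G}.
Enumerating:
  P1: H <- G -> V -> N <- M <- F -> A
  P2: H <- G -> V -> A
  P3: H <- G -> M <- F -> A
  P4: H <- G -> M -> N <- V -> A
  P5: H <- G -> N <- V -> A
  P6: H <- G -> N <- M <- F -> A
That exhausts the simple backdoor paths. Count: 6.

6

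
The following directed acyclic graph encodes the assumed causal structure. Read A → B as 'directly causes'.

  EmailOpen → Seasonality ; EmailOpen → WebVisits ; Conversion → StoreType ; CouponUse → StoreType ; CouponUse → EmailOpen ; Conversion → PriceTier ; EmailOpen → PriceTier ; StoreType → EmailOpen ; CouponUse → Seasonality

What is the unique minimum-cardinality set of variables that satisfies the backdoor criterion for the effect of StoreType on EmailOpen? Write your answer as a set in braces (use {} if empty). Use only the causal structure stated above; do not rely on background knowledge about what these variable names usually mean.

{CouponUse}

Variables eligible for adjustment (non-descendants of StoreType, excluding StoreType and EmailOpen): {Conversion, CouponUse}.
Backdoor paths from StoreType to EmailOpen:
  P1: StoreType <- Conversion -> PriceTier <- EmailOpen
  P2: StoreType <- CouponUse -> EmailOpen
  P3: StoreType <- CouponUse -> Seasonality <- EmailOpen
The empty set is not sufficient: P2 (StoreType <- CouponUse -> EmailOpen) has no collider blocking it and no conditioned non-collider, so it is open.
Try {CouponUse}:
  P1: blocked at collider PriceTier (neither it nor any descendant is in the conditioning set).
  P2: blocked at fork node CouponUse ∈ conditioning set.
  P3: blocked at fork node CouponUse ∈ conditioning set.
{CouponUse} contains no descendant of StoreType and blocks every backdoor path.
No other singleton works — e.g. {Conversion} leaves P2 open — so {CouponUse} is the unique smallest valid adjustment set.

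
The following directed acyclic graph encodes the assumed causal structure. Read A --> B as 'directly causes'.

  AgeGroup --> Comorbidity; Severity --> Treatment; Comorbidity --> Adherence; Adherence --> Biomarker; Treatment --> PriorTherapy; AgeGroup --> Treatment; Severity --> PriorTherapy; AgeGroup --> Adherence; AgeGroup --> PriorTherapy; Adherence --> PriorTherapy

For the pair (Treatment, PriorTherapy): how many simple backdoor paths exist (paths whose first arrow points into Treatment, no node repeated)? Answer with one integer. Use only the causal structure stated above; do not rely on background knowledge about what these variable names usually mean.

A backdoor path from Treatment to PriorTherapy is any simple undirected path whose first edge points into Treatment (i.e. leaves Treatment via a parent).
Parents of Treatment: {AgeGroup, Severity}.
Enumerating:
  P1: Treatment <- Severity -> PriorTherapy
  P2: Treatment <- AgeGroup -> Comorbidity -> Adherence -> PriorTherapy
  P3: Treatment <- AgeGroup -> Adherence -> PriorTherapy
  P4: Treatment <- AgeGroup -> PriorTherapy
That exhausts the simple backdoor paths. Count: 4.

4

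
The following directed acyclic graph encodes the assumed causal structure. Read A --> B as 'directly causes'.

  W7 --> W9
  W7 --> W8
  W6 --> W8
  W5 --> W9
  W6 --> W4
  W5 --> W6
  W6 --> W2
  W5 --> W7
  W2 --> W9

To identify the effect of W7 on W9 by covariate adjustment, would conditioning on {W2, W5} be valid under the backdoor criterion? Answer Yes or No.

Backdoor paths from W7 to W9 (paths whose first edge points into W7):
  P1: W7 <- W5 -> W6 -> W2 -> W9
  P2: W7 <- W5 -> W9
Condition 1 (no descendant of W7 in the set): holds — descendants of W7 are {W8, W9}; none are in {W2, W5}.
Condition 2 (every backdoor path blocked by {W2, W5}):
  P1: blocked at fork node W5 ∈ conditioning set.
  P2: blocked at fork node W5 ∈ conditioning set.
{W2, W5} satisfies the backdoor criterion.

Yes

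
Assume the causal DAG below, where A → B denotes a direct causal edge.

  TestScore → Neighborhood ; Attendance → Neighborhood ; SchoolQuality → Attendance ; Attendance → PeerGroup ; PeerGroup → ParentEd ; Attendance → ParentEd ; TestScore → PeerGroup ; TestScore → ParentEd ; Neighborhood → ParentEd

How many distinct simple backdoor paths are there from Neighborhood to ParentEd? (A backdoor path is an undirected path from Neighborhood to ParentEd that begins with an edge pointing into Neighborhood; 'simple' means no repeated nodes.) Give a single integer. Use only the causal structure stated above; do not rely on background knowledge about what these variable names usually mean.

6

A backdoor path from Neighborhood to ParentEd is any simple undirected path whose first edge points into Neighborhood (i.e. leaves Neighborhood via a parent).
Parents of Neighborhood: {Attendance, TestScore}.
Enumerating:
  P1: Neighborhood <- TestScore -> PeerGroup <- Attendance -> ParentEd
  P2: Neighborhood <- TestScore -> PeerGroup -> ParentEd
  P3: Neighborhood <- TestScore -> ParentEd
  P4: Neighborhood <- Attendance -> PeerGroup <- TestScore -> ParentEd
  P5: Neighborhood <- Attendance -> PeerGroup -> ParentEd
  P6: Neighborhood <- Attendance -> ParentEd
That exhausts the simple backdoor paths. Count: 6.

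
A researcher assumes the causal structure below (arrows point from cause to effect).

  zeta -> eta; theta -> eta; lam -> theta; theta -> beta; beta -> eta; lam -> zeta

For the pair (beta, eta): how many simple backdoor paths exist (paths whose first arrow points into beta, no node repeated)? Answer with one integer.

A backdoor path from beta to eta is any simple undirected path whose first edge points into beta (i.e. leaves beta via a parent).
Parents of beta: {theta}.
Enumerating:
  P1: beta <- theta <- lam -> zeta -> eta
  P2: beta <- theta -> eta
That exhausts the simple backdoor paths. Count: 2.

2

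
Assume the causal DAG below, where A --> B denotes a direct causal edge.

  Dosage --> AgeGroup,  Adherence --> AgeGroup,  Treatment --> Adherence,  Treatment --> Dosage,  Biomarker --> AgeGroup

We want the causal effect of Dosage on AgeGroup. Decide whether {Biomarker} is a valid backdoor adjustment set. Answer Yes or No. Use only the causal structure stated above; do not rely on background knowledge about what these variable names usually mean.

No

Backdoor paths from Dosage to AgeGroup (paths whose first edge points into Dosage):
  P1: Dosage <- Treatment -> Adherence -> AgeGroup
Condition 1 (no descendant of Dosage in the set): holds — descendants of Dosage are {AgeGroup}; none are in {Biomarker}.
Condition 2 (every backdoor path blocked by {Biomarker}):
  P1: open — no interior node is in the conditioning set.
{Biomarker} does not satisfy the backdoor criterion.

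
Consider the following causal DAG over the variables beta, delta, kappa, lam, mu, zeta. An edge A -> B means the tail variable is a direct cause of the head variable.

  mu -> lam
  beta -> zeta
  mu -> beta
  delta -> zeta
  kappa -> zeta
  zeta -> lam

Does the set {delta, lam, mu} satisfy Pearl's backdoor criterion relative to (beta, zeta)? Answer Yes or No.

Backdoor paths from beta to zeta (paths whose first edge points into beta):
  P1: beta <- mu -> lam <- zeta
Condition 1 (no descendant of beta in the set): FAILS — lam is a descendant of beta.
Condition 2 (every backdoor path blocked by {delta, lam, mu}):
  P1: blocked at fork node mu ∈ conditioning set.
{delta, lam, mu} does not satisfy the backdoor criterion.

No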